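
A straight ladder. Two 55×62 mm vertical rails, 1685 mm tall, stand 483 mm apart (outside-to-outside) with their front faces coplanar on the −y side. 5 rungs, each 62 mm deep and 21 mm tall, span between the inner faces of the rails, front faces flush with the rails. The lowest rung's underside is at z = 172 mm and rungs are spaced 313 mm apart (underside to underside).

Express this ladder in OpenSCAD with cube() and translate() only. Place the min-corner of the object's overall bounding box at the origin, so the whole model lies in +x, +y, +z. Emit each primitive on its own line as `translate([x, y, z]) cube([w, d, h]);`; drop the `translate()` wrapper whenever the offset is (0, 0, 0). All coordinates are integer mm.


cube([55, 62, 1685]);
translate([428, 0, 0]) cube([55, 62, 1685]);
translate([55, 0, 172]) cube([373, 62, 21]);
translate([55, 0, 485]) cube([373, 62, 21]);
translate([55, 0, 798]) cube([373, 62, 21]);
translate([55, 0, 1111]) cube([373, 62, 21]);
translate([55, 0, 1424]) cube([373, 62, 21]);


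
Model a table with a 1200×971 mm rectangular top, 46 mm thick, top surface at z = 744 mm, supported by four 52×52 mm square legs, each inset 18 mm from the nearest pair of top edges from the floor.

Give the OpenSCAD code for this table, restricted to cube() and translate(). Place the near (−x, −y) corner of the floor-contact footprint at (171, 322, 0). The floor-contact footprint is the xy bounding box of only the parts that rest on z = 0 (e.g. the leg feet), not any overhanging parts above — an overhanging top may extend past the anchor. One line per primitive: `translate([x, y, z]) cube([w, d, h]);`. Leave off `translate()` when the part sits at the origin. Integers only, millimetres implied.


translate([153, 304, 698]) cube([1200, 971, 46]);
translate([171, 322, 0]) cube([52, 52, 698]);
translate([1283, 322, 0]) cube([52, 52, 698]);
translate([171, 1205, 0]) cube([52, 52, 698]);
translate([1283, 1205, 0]) cube([52, 52, 698]);


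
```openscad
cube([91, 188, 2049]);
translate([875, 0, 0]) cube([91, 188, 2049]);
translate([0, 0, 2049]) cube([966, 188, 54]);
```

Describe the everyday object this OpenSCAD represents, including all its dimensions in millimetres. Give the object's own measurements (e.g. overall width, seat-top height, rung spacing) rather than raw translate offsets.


A door frame. The clear opening is 784 mm wide and 2049 mm high. Two 91 mm wide jambs, 188 mm deep, stand either side of the opening from the floor to the top of the opening. A 54 mm thick head sits across the top of both jambs, spanning the full outside width of the frame.


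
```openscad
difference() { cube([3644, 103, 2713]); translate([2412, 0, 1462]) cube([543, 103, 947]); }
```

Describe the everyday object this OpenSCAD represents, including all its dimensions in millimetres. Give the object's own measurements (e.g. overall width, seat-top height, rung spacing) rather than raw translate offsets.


A wall 3644 mm long (x), 103 mm thick (y), 2713 mm tall, with a rectangular window opening cut through it. The opening is 543 mm wide and 947 mm tall; its sill is at z = 1462 mm and its near (−x) edge is 2412 mm from the wall's −x end. The opening passes through the full wall thickness.


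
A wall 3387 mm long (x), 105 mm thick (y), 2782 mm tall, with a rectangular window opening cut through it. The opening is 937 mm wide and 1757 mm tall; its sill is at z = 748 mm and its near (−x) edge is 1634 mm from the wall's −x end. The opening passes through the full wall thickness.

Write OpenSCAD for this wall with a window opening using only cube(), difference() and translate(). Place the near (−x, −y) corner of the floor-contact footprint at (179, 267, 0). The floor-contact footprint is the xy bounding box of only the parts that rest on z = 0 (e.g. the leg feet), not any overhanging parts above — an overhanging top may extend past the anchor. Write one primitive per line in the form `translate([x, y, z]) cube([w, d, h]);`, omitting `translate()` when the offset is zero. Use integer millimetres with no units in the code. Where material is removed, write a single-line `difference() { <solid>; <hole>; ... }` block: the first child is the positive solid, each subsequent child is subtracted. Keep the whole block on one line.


difference() { translate([179, 267, 0]) cube([3387, 105, 2782]); translate([1813, 267, 748]) cube([937, 105, 1757]); }


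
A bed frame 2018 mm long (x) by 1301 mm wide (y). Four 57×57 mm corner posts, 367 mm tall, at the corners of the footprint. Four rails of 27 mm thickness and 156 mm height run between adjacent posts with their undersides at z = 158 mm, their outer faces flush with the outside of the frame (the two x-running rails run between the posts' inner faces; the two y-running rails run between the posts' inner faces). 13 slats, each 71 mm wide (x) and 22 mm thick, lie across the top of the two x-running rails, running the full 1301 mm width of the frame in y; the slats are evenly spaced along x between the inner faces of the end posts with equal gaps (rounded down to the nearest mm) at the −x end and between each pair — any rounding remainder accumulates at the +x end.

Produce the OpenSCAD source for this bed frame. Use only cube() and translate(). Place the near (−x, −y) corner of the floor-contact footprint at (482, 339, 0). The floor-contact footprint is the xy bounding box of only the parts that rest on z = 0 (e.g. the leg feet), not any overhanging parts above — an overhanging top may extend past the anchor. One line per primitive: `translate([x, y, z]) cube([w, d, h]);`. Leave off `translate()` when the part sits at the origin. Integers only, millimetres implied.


translate([482, 339, 0]) cube([57, 57, 367]);
translate([482, 1583, 0]) cube([57, 57, 367]);
translate([2443, 339, 0]) cube([57, 57, 367]);
translate([2443, 1583, 0]) cube([57, 57, 367]);
translate([539, 339, 158]) cube([1904, 27, 156]);
translate([539, 1613, 158]) cube([1904, 27, 156]);
translate([482, 396, 158]) cube([27, 1187, 156]);
translate([2473, 396, 158]) cube([27, 1187, 156]);
translate([609, 339, 314]) cube([71, 1301, 22]);
translate([750, 339, 314]) cube([71, 1301, 22]);
translate([891, 339, 314]) cube([71, 1301, 22]);
translate([1032, 339, 314]) cube([71, 1301, 22]);
translate([1173, 339, 314]) cube([71, 1301, 22]);
translate([1314, 339, 314]) cube([71, 1301, 22]);
translate([1455, 339, 314]) cube([71, 1301, 22]);
translate([1596, 339, 314]) cube([71, 1301, 22]);
translate([1737, 339, 314]) cube([71, 1301, 22]);
translate([1878, 339, 314]) cube([71, 1301, 22]);
translate([2019, 339, 314]) cube([71, 1301, 22]);
translate([2160, 339, 314]) cube([71, 1301, 22]);
translate([2301, 339, 314]) cube([71, 1301, 22]);


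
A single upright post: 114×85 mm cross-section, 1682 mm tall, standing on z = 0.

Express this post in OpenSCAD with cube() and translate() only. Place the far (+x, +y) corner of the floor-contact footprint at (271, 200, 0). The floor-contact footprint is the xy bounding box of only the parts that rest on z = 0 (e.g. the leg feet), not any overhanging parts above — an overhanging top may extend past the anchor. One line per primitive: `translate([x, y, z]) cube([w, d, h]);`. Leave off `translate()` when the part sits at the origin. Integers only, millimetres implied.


translate([157, 115, 0]) cube([114, 85, 1682]);


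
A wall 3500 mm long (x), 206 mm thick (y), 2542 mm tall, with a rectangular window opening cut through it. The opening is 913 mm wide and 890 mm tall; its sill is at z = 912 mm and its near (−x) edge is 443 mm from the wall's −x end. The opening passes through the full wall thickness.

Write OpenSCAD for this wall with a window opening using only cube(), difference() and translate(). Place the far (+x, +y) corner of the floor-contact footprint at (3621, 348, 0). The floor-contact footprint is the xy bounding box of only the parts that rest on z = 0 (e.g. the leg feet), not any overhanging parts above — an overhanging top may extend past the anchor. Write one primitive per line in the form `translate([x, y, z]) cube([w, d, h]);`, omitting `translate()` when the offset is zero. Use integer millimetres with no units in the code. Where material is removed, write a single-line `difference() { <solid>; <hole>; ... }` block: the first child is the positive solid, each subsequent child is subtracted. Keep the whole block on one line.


difference() { translate([121, 142, 0]) cube([3500, 206, 2542]); translate([564, 142, 912]) cube([913, 206, 890]); }


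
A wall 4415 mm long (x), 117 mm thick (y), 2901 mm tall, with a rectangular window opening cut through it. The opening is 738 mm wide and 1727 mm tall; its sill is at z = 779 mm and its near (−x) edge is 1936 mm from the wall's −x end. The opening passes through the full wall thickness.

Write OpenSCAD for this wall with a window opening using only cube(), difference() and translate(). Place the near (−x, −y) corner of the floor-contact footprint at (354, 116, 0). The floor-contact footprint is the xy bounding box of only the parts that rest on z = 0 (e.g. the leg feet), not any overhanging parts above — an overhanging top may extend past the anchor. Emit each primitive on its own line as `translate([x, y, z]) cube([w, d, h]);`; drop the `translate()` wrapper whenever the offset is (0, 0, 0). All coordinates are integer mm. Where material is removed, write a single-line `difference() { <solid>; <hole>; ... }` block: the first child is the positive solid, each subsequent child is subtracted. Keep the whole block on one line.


difference() { translate([354, 116, 0]) cube([4415, 117, 2901]); translate([2290, 116, 779]) cube([738, 117, 1727]); }


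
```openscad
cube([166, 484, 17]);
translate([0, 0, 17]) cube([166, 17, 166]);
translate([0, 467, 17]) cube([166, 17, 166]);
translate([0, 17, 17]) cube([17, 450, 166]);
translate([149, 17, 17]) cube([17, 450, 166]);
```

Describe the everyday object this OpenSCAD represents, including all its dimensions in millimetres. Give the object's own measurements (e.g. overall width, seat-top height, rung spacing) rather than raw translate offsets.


An open-topped rectangular box: outside dimensions 166×484×183 mm, with a uniform wall and base thickness of 17 mm. The base is a full 166×484 slab on the floor; four walls sit on top of the base. The front and back walls (the −y and +y sides) span the full width; the two side walls fit between them.


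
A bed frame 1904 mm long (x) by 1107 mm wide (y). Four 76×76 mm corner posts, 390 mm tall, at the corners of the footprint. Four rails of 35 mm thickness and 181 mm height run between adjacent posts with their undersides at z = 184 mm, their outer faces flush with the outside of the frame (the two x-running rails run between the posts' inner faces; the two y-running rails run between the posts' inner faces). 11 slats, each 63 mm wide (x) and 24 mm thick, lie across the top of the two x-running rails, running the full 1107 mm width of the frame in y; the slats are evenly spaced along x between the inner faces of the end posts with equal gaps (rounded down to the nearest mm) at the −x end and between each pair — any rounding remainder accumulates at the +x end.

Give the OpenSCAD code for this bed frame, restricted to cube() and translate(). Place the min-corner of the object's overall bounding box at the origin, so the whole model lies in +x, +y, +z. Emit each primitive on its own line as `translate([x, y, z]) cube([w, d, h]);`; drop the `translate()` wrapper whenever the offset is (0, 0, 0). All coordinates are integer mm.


cube([76, 76, 390]);
translate([0, 1031, 0]) cube([76, 76, 390]);
translate([1828, 0, 0]) cube([76, 76, 390]);
translate([1828, 1031, 0]) cube([76, 76, 390]);
translate([76, 0, 184]) cube([1752, 35, 181]);
translate([76, 1072, 184]) cube([1752, 35, 181]);
translate([0, 76, 184]) cube([35, 955, 181]);
translate([1869, 76, 184]) cube([35, 955, 181]);
translate([164, 0, 365]) cube([63, 1107, 24]);
translate([315, 0, 365]) cube([63, 1107, 24]);
translate([466, 0, 365]) cube([63, 1107, 24]);
translate([617, 0, 365]) cube([63, 1107, 24]);
translate([768, 0, 365]) cube([63, 1107, 24]);
translate([919, 0, 365]) cube([63, 1107, 24]);
translate([1070, 0, 365]) cube([63, 1107, 24]);
translate([1221, 0, 365]) cube([63, 1107, 24]);
translate([1372, 0, 365]) cube([63, 1107, 24]);
translate([1523, 0, 365]) cube([63, 1107, 24]);
translate([1674, 0, 365]) cube([63, 1107, 24]);


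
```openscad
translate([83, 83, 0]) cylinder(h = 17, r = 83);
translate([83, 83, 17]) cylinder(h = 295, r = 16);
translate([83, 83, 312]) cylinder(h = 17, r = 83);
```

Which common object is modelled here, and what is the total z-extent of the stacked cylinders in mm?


A spool. The overall height is 329 mm.

Three coaxial cylinders, large–small–large — a spool. Two 17 mm flanges and a 295 mm core give 17 + 295 + 17 = 329 mm.


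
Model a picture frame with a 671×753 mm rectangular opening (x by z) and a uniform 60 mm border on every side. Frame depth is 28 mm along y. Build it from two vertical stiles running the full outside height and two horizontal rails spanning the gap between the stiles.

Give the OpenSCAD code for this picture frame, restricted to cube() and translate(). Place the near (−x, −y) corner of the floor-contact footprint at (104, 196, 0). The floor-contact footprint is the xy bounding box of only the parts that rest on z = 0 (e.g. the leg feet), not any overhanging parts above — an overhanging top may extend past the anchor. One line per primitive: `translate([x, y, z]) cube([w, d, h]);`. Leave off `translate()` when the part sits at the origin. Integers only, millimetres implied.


translate([104, 196, 0]) cube([60, 28, 873]);
translate([835, 196, 0]) cube([60, 28, 873]);
translate([164, 196, 0]) cube([671, 28, 60]);
translate([164, 196, 813]) cube([671, 28, 60]);


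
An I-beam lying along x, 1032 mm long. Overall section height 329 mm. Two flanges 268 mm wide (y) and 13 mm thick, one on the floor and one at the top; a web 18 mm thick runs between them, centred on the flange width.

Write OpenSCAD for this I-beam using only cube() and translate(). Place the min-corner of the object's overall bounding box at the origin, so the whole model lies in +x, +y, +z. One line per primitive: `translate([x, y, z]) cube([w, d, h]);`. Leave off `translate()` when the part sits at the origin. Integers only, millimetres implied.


cube([1032, 268, 13]);
translate([0, 125, 13]) cube([1032, 18, 303]);
translate([0, 0, 316]) cube([1032, 268, 13]);


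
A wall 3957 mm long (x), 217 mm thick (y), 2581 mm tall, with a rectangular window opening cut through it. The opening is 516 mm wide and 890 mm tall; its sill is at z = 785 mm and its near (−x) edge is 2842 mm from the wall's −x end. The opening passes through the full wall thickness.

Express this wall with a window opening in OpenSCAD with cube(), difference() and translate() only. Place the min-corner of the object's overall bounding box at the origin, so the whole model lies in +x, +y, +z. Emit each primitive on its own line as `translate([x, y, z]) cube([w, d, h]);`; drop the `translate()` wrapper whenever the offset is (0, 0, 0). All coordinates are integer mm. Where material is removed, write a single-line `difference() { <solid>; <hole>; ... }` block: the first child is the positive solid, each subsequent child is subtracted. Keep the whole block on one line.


difference() { cube([3957, 217, 2581]); translate([2842, 0, 785]) cube([516, 217, 890]); }


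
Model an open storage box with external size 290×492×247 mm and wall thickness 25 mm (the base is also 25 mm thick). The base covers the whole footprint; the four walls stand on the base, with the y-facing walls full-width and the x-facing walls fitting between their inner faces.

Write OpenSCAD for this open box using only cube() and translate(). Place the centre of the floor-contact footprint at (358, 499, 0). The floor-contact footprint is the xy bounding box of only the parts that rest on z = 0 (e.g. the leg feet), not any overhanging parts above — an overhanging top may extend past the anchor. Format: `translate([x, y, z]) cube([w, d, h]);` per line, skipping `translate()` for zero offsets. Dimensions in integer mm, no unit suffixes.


translate([213, 253, 0]) cube([290, 492, 25]);
translate([213, 253, 25]) cube([290, 25, 222]);
translate([213, 720, 25]) cube([290, 25, 222]);
translate([213, 278, 25]) cube([25, 442, 222]);
translate([478, 278, 25]) cube([25, 442, 222]);


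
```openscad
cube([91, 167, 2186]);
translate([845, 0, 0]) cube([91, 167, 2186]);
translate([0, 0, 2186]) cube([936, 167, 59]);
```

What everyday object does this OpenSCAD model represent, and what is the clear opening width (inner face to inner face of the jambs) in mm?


A door frame. The clear opening width is 754 mm.

Two 2186 mm tall posts with a header on top — a door frame. The left jamb is 91 mm wide at x = 0; the right jamb starts at x = 845. The clear opening is 845 − 91 = 754 mm.


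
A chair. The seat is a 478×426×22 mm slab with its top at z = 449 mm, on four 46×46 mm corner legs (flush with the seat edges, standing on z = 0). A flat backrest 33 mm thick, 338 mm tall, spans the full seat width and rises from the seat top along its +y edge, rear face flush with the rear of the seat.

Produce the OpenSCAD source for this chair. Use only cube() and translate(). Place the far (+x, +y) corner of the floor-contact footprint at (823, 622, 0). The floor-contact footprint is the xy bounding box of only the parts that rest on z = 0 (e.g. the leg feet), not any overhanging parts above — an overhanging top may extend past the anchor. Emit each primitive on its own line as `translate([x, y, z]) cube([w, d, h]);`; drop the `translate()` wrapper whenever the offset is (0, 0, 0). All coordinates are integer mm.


translate([345, 196, 427]) cube([478, 426, 22]);
translate([345, 196, 0]) cube([46, 46, 427]);
translate([777, 196, 0]) cube([46, 46, 427]);
translate([345, 576, 0]) cube([46, 46, 427]);
translate([777, 576, 0]) cube([46, 46, 427]);
translate([345, 589, 449]) cube([478, 33, 338]);


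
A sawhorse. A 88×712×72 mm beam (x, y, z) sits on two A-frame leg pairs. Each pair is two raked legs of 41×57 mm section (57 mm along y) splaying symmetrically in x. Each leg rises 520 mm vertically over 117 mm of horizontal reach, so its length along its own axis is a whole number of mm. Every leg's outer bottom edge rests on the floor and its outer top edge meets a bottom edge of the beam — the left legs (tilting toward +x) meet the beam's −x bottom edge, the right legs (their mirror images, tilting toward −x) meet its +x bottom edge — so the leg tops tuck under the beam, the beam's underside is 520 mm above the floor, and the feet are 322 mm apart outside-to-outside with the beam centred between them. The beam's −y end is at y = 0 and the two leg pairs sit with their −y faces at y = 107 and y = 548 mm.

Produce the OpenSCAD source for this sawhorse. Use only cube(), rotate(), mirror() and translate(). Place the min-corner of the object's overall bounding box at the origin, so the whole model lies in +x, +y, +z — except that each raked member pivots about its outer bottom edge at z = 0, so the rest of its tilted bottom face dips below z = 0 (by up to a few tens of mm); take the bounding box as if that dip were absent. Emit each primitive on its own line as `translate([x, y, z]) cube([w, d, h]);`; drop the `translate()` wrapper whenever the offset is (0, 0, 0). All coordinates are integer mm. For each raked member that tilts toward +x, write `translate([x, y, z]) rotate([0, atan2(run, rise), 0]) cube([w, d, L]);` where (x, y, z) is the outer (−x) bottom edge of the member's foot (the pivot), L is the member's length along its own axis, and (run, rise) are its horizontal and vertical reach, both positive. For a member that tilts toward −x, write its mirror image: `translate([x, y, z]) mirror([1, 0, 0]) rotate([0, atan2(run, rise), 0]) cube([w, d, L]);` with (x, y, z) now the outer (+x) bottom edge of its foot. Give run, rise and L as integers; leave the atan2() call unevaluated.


translate([117, 0, 520]) cube([88, 712, 72]);
translate([0, 107, 0]) rotate([0, atan2(117, 520), 0]) cube([41, 57, 533]);
translate([322, 107, 0]) mirror([1, 0, 0]) rotate([0, atan2(117, 520), 0]) cube([41, 57, 533]);
translate([0, 548, 0]) rotate([0, atan2(117, 520), 0]) cube([41, 57, 533]);
translate([322, 548, 0]) mirror([1, 0, 0]) rotate([0, atan2(117, 520), 0]) cube([41, 57, 533]);


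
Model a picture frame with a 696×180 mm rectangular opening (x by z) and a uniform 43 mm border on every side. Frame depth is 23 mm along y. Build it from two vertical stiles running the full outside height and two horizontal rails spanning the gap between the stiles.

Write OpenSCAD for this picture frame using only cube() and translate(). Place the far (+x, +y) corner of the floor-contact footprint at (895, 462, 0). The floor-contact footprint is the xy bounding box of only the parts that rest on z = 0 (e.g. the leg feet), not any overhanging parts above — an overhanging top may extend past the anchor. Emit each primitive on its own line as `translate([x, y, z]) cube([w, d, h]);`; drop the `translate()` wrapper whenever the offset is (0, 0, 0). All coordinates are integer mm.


translate([113, 439, 0]) cube([43, 23, 266]);
translate([852, 439, 0]) cube([43, 23, 266]);
translate([156, 439, 0]) cube([696, 23, 43]);
translate([156, 439, 223]) cube([696, 23, 43]);


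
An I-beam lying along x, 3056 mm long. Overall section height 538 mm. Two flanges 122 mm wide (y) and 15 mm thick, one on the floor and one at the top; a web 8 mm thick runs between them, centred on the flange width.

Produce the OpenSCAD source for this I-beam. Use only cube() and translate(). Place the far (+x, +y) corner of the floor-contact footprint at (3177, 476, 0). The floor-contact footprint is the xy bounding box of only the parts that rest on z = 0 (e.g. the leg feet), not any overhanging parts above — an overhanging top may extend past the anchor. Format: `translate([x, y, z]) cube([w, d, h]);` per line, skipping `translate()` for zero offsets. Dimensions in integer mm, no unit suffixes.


translate([121, 354, 0]) cube([3056, 122, 15]);
translate([121, 411, 15]) cube([3056, 8, 508]);
translate([121, 354, 523]) cube([3056, 122, 15]);


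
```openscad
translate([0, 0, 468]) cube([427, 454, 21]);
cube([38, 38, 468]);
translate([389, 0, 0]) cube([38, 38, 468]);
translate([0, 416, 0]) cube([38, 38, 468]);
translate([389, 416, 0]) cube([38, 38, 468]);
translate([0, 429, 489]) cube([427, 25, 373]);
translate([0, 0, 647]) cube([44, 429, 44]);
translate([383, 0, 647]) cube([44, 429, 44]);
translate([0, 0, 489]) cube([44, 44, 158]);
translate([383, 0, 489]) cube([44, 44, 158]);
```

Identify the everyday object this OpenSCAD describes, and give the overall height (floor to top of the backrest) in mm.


A chair. The overall height is 862 mm.

A slab on four corner posts with a tall panel at the back — a chair. The seat slab sits at z = 468 with thickness 21, and the 373 mm backrest starts at the seat top, so the overall height is 468 + 21 + 373 = 862 mm.


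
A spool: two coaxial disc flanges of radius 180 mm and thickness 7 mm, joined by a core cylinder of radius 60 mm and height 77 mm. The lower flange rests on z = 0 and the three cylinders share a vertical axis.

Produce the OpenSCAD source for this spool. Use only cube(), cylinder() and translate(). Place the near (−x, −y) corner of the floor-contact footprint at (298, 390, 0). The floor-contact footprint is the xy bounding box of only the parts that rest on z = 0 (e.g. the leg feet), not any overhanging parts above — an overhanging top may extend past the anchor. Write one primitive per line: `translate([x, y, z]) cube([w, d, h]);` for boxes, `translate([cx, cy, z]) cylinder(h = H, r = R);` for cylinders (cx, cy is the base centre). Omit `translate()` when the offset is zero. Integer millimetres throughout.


translate([478, 570, 0]) cylinder(h = 7, r = 180);
translate([478, 570, 7]) cylinder(h = 77, r = 60);
translate([478, 570, 84]) cylinder(h = 7, r = 180);


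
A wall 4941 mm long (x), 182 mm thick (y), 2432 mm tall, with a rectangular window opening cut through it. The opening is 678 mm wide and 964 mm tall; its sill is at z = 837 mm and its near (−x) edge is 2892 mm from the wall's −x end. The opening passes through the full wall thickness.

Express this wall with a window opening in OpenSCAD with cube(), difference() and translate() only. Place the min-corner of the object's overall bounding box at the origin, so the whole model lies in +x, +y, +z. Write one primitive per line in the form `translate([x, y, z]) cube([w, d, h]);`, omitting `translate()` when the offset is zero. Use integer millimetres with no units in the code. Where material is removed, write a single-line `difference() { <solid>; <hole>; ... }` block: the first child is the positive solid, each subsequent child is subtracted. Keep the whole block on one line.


difference() { cube([4941, 182, 2432]); translate([2892, 0, 837]) cube([678, 182, 964]); }


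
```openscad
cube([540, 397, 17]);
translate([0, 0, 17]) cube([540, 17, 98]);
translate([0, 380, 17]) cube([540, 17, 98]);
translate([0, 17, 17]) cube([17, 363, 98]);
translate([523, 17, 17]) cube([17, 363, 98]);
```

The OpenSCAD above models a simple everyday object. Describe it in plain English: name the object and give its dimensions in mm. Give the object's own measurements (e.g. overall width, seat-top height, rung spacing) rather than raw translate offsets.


An open-topped rectangular box: outside dimensions 540×397×115 mm, with a uniform wall and base thickness of 17 mm. The base is a full 540×397 slab on the floor; four walls sit on top of the base. The front and back walls (the −y and +y sides) span the full width; the two side walls fit between them.


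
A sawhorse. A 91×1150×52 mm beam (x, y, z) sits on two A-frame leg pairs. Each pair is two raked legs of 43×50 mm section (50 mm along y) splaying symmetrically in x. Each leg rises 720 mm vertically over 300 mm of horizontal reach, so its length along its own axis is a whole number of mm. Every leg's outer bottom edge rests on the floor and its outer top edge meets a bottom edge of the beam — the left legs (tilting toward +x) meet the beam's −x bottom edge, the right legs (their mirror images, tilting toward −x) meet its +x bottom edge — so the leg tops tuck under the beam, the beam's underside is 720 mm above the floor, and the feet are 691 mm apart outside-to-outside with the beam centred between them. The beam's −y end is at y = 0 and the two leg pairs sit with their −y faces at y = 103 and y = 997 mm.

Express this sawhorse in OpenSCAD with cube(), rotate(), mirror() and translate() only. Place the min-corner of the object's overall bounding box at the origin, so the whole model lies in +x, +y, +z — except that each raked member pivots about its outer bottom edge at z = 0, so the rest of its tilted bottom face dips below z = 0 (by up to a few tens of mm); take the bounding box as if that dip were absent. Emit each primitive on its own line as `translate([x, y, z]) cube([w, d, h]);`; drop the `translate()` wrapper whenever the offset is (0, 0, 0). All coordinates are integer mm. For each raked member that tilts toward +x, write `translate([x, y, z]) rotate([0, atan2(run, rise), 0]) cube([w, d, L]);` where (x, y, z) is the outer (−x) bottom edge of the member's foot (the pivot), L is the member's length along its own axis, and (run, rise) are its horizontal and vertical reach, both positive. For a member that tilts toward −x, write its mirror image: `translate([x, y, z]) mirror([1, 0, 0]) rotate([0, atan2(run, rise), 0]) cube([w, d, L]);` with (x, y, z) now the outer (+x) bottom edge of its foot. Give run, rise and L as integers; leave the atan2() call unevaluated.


translate([300, 0, 720]) cube([91, 1150, 52]);
translate([0, 103, 0]) rotate([0, atan2(300, 720), 0]) cube([43, 50, 780]);
translate([691, 103, 0]) mirror([1, 0, 0]) rotate([0, atan2(300, 720), 0]) cube([43, 50, 780]);
translate([0, 997, 0]) rotate([0, atan2(300, 720), 0]) cube([43, 50, 780]);
translate([691, 997, 0]) mirror([1, 0, 0]) rotate([0, atan2(300, 720), 0]) cube([43, 50, 780]);


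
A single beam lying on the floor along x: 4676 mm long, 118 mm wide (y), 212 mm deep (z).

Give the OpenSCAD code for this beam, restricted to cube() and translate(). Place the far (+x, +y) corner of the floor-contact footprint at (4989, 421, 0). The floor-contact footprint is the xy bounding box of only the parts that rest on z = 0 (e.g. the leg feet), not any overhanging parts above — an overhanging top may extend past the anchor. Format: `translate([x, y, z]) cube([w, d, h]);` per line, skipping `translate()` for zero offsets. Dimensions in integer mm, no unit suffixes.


translate([313, 303, 0]) cube([4676, 118, 212]);


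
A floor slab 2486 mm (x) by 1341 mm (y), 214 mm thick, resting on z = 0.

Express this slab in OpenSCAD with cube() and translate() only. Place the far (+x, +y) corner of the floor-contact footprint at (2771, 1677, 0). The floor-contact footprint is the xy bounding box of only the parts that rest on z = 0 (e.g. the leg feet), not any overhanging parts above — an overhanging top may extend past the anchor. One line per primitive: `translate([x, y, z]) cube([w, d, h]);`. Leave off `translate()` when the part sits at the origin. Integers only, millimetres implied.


translate([285, 336, 0]) cube([2486, 1341, 214]);


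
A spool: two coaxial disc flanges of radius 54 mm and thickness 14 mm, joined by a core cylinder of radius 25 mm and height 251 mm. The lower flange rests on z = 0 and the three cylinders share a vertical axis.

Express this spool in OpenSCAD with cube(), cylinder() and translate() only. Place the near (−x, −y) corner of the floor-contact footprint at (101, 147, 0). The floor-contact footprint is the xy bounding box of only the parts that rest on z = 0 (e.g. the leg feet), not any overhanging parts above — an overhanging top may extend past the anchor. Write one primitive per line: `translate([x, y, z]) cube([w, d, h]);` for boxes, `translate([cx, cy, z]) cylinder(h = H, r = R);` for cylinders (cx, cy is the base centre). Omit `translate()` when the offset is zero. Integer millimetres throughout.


translate([155, 201, 0]) cylinder(h = 14, r = 54);
translate([155, 201, 14]) cylinder(h = 251, r = 25);
translate([155, 201, 265]) cylinder(h = 14, r = 54);


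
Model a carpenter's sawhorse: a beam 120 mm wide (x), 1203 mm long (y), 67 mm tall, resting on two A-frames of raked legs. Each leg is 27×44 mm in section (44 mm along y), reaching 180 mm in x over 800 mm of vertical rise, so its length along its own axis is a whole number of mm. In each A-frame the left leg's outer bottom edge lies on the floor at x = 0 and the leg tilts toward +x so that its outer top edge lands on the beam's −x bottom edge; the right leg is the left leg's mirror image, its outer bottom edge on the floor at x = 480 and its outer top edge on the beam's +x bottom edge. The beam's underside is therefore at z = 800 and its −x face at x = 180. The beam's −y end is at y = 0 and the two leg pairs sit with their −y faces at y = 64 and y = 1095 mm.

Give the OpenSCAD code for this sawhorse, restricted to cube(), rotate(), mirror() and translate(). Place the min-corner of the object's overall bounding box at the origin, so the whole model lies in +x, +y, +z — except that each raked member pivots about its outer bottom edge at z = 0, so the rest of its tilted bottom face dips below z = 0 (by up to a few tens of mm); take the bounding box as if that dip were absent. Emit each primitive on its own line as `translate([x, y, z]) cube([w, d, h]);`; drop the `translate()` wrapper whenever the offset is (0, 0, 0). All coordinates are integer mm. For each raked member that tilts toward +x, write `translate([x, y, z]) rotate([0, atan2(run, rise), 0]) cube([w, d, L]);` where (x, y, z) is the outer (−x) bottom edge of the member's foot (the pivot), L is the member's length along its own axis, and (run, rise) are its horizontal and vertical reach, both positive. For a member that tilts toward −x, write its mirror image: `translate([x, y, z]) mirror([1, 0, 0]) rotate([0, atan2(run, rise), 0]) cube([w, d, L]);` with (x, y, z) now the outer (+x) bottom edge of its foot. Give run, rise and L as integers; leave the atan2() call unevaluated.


translate([180, 0, 800]) cube([120, 1203, 67]);
translate([0, 64, 0]) rotate([0, atan2(180, 800), 0]) cube([27, 44, 820]);
translate([480, 64, 0]) mirror([1, 0, 0]) rotate([0, atan2(180, 800), 0]) cube([27, 44, 820]);
translate([0, 1095, 0]) rotate([0, atan2(180, 800), 0]) cube([27, 44, 820]);
translate([480, 1095, 0]) mirror([1, 0, 0]) rotate([0, atan2(180, 800), 0]) cube([27, 44, 820]);


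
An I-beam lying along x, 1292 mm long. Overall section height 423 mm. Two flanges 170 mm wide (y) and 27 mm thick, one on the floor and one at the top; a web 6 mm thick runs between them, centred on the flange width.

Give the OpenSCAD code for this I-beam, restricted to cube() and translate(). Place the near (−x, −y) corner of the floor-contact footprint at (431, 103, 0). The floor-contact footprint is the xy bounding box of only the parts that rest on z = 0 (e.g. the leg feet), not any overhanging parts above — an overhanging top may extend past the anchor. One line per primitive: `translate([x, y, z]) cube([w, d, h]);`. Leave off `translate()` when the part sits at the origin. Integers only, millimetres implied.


translate([431, 103, 0]) cube([1292, 170, 27]);
translate([431, 185, 27]) cube([1292, 6, 369]);
translate([431, 103, 396]) cube([1292, 170, 27]);


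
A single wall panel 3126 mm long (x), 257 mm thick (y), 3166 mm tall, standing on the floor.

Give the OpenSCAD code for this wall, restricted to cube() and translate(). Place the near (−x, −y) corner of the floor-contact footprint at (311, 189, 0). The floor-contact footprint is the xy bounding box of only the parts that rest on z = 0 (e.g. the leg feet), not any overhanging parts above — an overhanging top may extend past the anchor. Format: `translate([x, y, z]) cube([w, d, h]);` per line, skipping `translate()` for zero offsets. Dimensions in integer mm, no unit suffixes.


translate([311, 189, 0]) cube([3126, 257, 3166]);


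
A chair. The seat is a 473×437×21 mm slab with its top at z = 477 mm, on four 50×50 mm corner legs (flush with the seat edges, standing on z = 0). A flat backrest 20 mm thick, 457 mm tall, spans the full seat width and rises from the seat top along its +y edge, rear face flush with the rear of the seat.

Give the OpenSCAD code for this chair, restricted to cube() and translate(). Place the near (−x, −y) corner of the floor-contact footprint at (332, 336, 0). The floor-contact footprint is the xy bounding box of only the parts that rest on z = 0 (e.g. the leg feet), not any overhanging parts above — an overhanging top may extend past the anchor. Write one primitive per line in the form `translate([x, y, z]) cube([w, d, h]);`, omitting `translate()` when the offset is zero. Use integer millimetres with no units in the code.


// leg_h = 477 - 21 = 456
translate([332, 336, 456]) cube([473, 437, 21]);
translate([332, 336, 0]) cube([50, 50, 456]);
translate([755, 336, 0]) cube([50, 50, 456]);
translate([332, 723, 0]) cube([50, 50, 456]);
translate([755, 723, 0]) cube([50, 50, 456]);
translate([332, 753, 477]) cube([473, 20, 457]);


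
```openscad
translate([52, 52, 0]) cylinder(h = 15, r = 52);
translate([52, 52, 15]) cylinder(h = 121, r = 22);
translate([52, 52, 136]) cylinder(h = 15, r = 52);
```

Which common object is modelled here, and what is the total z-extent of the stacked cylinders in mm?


A spool. The overall height is 151 mm.

Three coaxial cylinders, large–small–large — a spool. Two 15 mm flanges and a 121 mm core give 15 + 121 + 15 = 151 mm.


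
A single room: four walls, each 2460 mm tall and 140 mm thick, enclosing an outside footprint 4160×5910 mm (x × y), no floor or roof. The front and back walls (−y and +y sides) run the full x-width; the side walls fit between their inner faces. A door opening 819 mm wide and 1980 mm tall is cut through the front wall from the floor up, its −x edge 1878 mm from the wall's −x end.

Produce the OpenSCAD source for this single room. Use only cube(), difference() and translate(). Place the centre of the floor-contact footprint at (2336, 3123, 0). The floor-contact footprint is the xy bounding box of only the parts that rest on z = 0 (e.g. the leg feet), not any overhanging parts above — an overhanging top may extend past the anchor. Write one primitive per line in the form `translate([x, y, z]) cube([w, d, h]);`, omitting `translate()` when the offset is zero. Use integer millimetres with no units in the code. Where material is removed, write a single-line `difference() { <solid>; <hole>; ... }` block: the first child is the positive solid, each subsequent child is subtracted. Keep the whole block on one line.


difference() { translate([256, 168, 0]) cube([4160, 140, 2460]); translate([2134, 168, 0]) cube([819, 140, 1980]); }
translate([256, 5938, 0]) cube([4160, 140, 2460]);
translate([256, 308, 0]) cube([140, 5630, 2460]);
translate([4276, 308, 0]) cube([140, 5630, 2460]);


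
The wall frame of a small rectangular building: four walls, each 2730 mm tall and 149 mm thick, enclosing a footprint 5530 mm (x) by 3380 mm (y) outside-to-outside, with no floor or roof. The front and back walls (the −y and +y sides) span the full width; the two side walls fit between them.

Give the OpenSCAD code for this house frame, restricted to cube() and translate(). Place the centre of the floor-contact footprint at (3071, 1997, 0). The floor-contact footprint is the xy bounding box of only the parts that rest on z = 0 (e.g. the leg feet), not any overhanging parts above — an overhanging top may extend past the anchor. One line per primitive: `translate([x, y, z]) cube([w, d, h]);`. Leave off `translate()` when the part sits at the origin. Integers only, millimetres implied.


translate([306, 307, 0]) cube([5530, 149, 2730]);
translate([306, 3538, 0]) cube([5530, 149, 2730]);
translate([306, 456, 0]) cube([149, 3082, 2730]);
translate([5687, 456, 0]) cube([149, 3082, 2730]);


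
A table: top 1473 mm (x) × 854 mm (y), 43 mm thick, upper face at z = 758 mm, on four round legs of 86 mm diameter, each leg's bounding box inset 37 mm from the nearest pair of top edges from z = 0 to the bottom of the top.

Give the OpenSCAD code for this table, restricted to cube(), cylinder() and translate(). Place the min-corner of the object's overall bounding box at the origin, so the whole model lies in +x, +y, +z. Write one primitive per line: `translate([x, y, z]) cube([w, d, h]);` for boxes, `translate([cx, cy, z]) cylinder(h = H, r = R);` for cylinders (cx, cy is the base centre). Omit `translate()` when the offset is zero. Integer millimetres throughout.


translate([0, 0, 715]) cube([1473, 854, 43]);
translate([80, 80, 0]) cylinder(h = 715, r = 43);
translate([1393, 80, 0]) cylinder(h = 715, r = 43);
translate([80, 774, 0]) cylinder(h = 715, r = 43);
translate([1393, 774, 0]) cylinder(h = 715, r = 43);


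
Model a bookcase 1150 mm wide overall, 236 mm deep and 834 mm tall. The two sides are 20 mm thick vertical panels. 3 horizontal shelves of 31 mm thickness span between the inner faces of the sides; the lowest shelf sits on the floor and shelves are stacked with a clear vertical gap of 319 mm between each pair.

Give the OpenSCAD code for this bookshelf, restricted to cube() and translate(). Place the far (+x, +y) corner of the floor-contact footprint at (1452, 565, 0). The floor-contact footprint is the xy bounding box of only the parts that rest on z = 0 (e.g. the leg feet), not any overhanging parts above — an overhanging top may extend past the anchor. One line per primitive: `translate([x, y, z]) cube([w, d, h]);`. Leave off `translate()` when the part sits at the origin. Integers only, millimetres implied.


translate([302, 329, 0]) cube([20, 236, 834]);
translate([1432, 329, 0]) cube([20, 236, 834]);
translate([322, 329, 0]) cube([1110, 236, 31]);
translate([322, 329, 350]) cube([1110, 236, 31]);
translate([322, 329, 700]) cube([1110, 236, 31]);
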